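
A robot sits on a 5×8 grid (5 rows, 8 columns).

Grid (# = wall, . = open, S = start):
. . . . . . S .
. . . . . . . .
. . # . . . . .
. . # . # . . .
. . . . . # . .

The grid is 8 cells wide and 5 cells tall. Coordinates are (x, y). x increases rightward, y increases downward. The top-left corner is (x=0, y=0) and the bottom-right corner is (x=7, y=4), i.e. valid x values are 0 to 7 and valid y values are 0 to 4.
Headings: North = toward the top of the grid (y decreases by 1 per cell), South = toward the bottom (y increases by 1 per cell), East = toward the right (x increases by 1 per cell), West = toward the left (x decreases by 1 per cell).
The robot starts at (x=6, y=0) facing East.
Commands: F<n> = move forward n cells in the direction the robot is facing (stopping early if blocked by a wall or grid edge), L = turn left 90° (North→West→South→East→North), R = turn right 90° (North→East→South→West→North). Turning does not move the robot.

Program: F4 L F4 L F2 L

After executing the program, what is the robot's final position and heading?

Answer: Final position: (x=5, y=0), facing South

Derivation:
Start: (x=6, y=0), facing East
  F4: move forward 1/4 (blocked), now at (x=7, y=0)
  L: turn left, now facing North
  F4: move forward 0/4 (blocked), now at (x=7, y=0)
  L: turn left, now facing West
  F2: move forward 2, now at (x=5, y=0)
  L: turn left, now facing South
Final: (x=5, y=0), facing South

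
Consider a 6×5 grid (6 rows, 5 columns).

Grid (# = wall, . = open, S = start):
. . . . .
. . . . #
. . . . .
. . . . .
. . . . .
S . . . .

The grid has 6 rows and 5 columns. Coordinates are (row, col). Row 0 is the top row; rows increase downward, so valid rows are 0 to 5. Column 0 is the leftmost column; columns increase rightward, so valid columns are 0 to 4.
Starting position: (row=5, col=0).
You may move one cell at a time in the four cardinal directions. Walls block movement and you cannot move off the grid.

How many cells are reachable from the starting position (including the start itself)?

Answer: Reachable cells: 29

Derivation:
BFS flood-fill from (row=5, col=0):
  Distance 0: (row=5, col=0)
  Distance 1: (row=4, col=0), (row=5, col=1)
  Distance 2: (row=3, col=0), (row=4, col=1), (row=5, col=2)
  Distance 3: (row=2, col=0), (row=3, col=1), (row=4, col=2), (row=5, col=3)
  Distance 4: (row=1, col=0), (row=2, col=1), (row=3, col=2), (row=4, col=3), (row=5, col=4)
  Distance 5: (row=0, col=0), (row=1, col=1), (row=2, col=2), (row=3, col=3), (row=4, col=4)
  Distance 6: (row=0, col=1), (row=1, col=2), (row=2, col=3), (row=3, col=4)
  Distance 7: (row=0, col=2), (row=1, col=3), (row=2, col=4)
  Distance 8: (row=0, col=3)
  Distance 9: (row=0, col=4)
Total reachable: 29 (grid has 29 open cells total)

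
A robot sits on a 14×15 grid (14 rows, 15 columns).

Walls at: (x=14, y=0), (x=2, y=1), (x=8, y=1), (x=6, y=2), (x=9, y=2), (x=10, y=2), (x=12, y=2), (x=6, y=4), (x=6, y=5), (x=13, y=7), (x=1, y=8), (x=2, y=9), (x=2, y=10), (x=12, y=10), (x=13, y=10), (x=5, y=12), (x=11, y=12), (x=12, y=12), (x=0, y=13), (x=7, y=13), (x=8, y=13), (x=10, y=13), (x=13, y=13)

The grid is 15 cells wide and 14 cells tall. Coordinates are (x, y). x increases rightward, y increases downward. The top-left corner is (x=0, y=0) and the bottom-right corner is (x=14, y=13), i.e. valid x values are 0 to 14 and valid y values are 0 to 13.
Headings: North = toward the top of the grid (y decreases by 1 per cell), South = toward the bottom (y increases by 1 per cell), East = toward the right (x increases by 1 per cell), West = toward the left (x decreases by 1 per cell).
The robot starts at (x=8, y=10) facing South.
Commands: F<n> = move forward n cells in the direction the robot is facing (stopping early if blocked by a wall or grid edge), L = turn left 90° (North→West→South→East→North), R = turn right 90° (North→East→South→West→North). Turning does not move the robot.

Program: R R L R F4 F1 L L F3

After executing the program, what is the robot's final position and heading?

Start: (x=8, y=10), facing South
  R: turn right, now facing West
  R: turn right, now facing North
  L: turn left, now facing West
  R: turn right, now facing North
  F4: move forward 4, now at (x=8, y=6)
  F1: move forward 1, now at (x=8, y=5)
  L: turn left, now facing West
  L: turn left, now facing South
  F3: move forward 3, now at (x=8, y=8)
Final: (x=8, y=8), facing South

Answer: Final position: (x=8, y=8), facing South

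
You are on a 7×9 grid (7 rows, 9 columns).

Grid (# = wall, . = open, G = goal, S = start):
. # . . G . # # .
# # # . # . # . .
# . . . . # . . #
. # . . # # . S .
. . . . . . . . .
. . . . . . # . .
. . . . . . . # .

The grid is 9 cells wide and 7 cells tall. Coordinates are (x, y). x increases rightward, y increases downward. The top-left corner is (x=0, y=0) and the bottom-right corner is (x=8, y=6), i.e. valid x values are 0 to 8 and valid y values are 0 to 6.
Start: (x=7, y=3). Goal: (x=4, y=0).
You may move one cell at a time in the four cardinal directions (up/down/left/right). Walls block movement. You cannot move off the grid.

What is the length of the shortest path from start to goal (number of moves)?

BFS from (x=7, y=3) until reaching (x=4, y=0):
  Distance 0: (x=7, y=3)
  Distance 1: (x=7, y=2), (x=6, y=3), (x=8, y=3), (x=7, y=4)
  Distance 2: (x=7, y=1), (x=6, y=2), (x=6, y=4), (x=8, y=4), (x=7, y=5)
  Distance 3: (x=8, y=1), (x=5, y=4), (x=8, y=5)
  Distance 4: (x=8, y=0), (x=4, y=4), (x=5, y=5), (x=8, y=6)
  Distance 5: (x=3, y=4), (x=4, y=5), (x=5, y=6)
  Distance 6: (x=3, y=3), (x=2, y=4), (x=3, y=5), (x=4, y=6), (x=6, y=6)
  Distance 7: (x=3, y=2), (x=2, y=3), (x=1, y=4), (x=2, y=5), (x=3, y=6)
  Distance 8: (x=3, y=1), (x=2, y=2), (x=4, y=2), (x=0, y=4), (x=1, y=5), (x=2, y=6)
  Distance 9: (x=3, y=0), (x=1, y=2), (x=0, y=3), (x=0, y=5), (x=1, y=6)
  Distance 10: (x=2, y=0), (x=4, y=0), (x=0, y=6)  <- goal reached here
One shortest path (10 moves): (x=7, y=3) -> (x=6, y=3) -> (x=6, y=4) -> (x=5, y=4) -> (x=4, y=4) -> (x=3, y=4) -> (x=3, y=3) -> (x=3, y=2) -> (x=3, y=1) -> (x=3, y=0) -> (x=4, y=0)

Answer: Shortest path length: 10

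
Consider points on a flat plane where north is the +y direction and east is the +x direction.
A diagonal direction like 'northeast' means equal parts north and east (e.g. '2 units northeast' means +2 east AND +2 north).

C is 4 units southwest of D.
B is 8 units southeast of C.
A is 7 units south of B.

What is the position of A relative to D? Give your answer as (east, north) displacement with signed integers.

Answer: A is at (east=4, north=-19) relative to D.

Derivation:
Place D at the origin (east=0, north=0).
  C is 4 units southwest of D: delta (east=-4, north=-4); C at (east=-4, north=-4).
  B is 8 units southeast of C: delta (east=+8, north=-8); B at (east=4, north=-12).
  A is 7 units south of B: delta (east=+0, north=-7); A at (east=4, north=-19).
Therefore A relative to D: (east=4, north=-19).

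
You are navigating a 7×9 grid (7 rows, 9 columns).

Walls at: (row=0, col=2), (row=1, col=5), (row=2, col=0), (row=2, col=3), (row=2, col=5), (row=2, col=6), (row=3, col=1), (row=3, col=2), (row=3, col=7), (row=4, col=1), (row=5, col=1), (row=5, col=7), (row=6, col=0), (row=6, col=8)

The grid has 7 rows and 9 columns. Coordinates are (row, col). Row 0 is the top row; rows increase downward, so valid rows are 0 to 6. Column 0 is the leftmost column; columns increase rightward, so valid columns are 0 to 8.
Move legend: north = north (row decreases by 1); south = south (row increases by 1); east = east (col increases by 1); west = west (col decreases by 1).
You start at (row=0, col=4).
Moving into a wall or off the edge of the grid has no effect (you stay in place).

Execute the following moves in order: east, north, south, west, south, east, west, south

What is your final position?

Answer: Final position: (row=1, col=3)

Derivation:
Start: (row=0, col=4)
  east (east): (row=0, col=4) -> (row=0, col=5)
  north (north): blocked, stay at (row=0, col=5)
  south (south): blocked, stay at (row=0, col=5)
  west (west): (row=0, col=5) -> (row=0, col=4)
  south (south): (row=0, col=4) -> (row=1, col=4)
  east (east): blocked, stay at (row=1, col=4)
  west (west): (row=1, col=4) -> (row=1, col=3)
  south (south): blocked, stay at (row=1, col=3)
Final: (row=1, col=3)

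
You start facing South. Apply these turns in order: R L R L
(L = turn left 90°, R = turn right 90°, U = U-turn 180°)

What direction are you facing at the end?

Answer: Final heading: South

Derivation:
Start: South
  R (right (90° clockwise)) -> West
  L (left (90° counter-clockwise)) -> South
  R (right (90° clockwise)) -> West
  L (left (90° counter-clockwise)) -> South
Final: South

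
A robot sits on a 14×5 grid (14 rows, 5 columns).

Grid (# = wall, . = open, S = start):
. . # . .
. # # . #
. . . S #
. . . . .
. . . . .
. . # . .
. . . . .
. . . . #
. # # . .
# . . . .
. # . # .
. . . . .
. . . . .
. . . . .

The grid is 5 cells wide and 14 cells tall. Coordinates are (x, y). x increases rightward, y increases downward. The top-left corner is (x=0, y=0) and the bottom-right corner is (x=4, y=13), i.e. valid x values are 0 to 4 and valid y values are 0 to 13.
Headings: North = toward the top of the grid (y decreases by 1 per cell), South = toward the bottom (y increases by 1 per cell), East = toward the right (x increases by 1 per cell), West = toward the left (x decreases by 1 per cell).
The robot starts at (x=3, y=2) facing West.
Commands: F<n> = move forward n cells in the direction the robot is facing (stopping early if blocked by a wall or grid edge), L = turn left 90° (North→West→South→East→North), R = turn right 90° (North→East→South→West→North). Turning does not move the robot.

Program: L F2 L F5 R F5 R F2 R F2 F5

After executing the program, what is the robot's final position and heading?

Start: (x=3, y=2), facing West
  L: turn left, now facing South
  F2: move forward 2, now at (x=3, y=4)
  L: turn left, now facing East
  F5: move forward 1/5 (blocked), now at (x=4, y=4)
  R: turn right, now facing South
  F5: move forward 2/5 (blocked), now at (x=4, y=6)
  R: turn right, now facing West
  F2: move forward 2, now at (x=2, y=6)
  R: turn right, now facing North
  F2: move forward 0/2 (blocked), now at (x=2, y=6)
  F5: move forward 0/5 (blocked), now at (x=2, y=6)
Final: (x=2, y=6), facing North

Answer: Final position: (x=2, y=6), facing North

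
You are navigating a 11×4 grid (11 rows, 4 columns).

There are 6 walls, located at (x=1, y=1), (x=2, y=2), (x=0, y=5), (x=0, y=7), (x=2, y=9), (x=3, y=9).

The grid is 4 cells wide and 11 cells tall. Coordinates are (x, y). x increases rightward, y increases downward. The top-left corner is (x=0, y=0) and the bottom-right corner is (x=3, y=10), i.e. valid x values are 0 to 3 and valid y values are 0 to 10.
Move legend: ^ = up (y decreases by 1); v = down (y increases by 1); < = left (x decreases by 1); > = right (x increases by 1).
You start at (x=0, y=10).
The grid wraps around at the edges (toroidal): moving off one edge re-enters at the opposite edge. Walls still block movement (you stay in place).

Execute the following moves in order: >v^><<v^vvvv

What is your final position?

Start: (x=0, y=10)
  > (right): (x=0, y=10) -> (x=1, y=10)
  v (down): (x=1, y=10) -> (x=1, y=0)
  ^ (up): (x=1, y=0) -> (x=1, y=10)
  > (right): (x=1, y=10) -> (x=2, y=10)
  < (left): (x=2, y=10) -> (x=1, y=10)
  < (left): (x=1, y=10) -> (x=0, y=10)
  v (down): (x=0, y=10) -> (x=0, y=0)
  ^ (up): (x=0, y=0) -> (x=0, y=10)
  v (down): (x=0, y=10) -> (x=0, y=0)
  v (down): (x=0, y=0) -> (x=0, y=1)
  v (down): (x=0, y=1) -> (x=0, y=2)
  v (down): (x=0, y=2) -> (x=0, y=3)
Final: (x=0, y=3)

Answer: Final position: (x=0, y=3)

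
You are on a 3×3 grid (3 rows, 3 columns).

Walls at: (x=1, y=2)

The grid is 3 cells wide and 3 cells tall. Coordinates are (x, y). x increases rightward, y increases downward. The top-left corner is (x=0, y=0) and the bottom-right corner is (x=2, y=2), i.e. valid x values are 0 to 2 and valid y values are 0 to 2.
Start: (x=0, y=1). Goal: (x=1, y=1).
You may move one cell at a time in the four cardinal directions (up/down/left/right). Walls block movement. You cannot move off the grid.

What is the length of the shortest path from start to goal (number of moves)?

Answer: Shortest path length: 1

Derivation:
BFS from (x=0, y=1) until reaching (x=1, y=1):
  Distance 0: (x=0, y=1)
  Distance 1: (x=0, y=0), (x=1, y=1), (x=0, y=2)  <- goal reached here
One shortest path (1 moves): (x=0, y=1) -> (x=1, y=1)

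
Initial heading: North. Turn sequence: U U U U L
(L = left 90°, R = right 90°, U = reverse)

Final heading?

Start: North
  U (U-turn (180°)) -> South
  U (U-turn (180°)) -> North
  U (U-turn (180°)) -> South
  U (U-turn (180°)) -> North
  L (left (90° counter-clockwise)) -> West
Final: West

Answer: Final heading: West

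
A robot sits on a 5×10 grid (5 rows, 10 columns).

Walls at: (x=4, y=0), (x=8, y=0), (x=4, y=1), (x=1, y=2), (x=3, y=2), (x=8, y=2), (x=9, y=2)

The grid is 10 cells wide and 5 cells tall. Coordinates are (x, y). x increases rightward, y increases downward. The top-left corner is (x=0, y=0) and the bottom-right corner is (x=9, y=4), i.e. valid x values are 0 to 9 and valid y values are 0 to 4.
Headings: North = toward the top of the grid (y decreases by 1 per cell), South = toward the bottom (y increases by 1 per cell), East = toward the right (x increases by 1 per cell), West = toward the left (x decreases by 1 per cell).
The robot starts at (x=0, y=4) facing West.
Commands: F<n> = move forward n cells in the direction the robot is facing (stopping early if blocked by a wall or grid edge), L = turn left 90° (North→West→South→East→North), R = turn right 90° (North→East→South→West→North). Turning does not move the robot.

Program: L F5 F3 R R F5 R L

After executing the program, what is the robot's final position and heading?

Start: (x=0, y=4), facing West
  L: turn left, now facing South
  F5: move forward 0/5 (blocked), now at (x=0, y=4)
  F3: move forward 0/3 (blocked), now at (x=0, y=4)
  R: turn right, now facing West
  R: turn right, now facing North
  F5: move forward 4/5 (blocked), now at (x=0, y=0)
  R: turn right, now facing East
  L: turn left, now facing North
Final: (x=0, y=0), facing North

Answer: Final position: (x=0, y=0), facing North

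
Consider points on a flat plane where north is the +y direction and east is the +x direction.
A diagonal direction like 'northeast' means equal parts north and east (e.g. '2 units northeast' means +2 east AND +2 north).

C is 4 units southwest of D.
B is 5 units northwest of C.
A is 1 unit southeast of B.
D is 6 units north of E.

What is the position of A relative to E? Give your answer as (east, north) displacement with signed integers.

Answer: A is at (east=-8, north=6) relative to E.

Derivation:
Place E at the origin (east=0, north=0).
  D is 6 units north of E: delta (east=+0, north=+6); D at (east=0, north=6).
  C is 4 units southwest of D: delta (east=-4, north=-4); C at (east=-4, north=2).
  B is 5 units northwest of C: delta (east=-5, north=+5); B at (east=-9, north=7).
  A is 1 unit southeast of B: delta (east=+1, north=-1); A at (east=-8, north=6).
Therefore A relative to E: (east=-8, north=6).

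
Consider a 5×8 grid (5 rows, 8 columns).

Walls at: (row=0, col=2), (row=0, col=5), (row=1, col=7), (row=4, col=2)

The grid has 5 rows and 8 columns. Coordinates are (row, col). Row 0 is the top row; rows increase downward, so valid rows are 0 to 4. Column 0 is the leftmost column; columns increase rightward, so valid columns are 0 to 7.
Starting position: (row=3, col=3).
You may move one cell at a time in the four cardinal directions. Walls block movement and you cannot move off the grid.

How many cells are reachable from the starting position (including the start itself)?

BFS flood-fill from (row=3, col=3):
  Distance 0: (row=3, col=3)
  Distance 1: (row=2, col=3), (row=3, col=2), (row=3, col=4), (row=4, col=3)
  Distance 2: (row=1, col=3), (row=2, col=2), (row=2, col=4), (row=3, col=1), (row=3, col=5), (row=4, col=4)
  Distance 3: (row=0, col=3), (row=1, col=2), (row=1, col=4), (row=2, col=1), (row=2, col=5), (row=3, col=0), (row=3, col=6), (row=4, col=1), (row=4, col=5)
  Distance 4: (row=0, col=4), (row=1, col=1), (row=1, col=5), (row=2, col=0), (row=2, col=6), (row=3, col=7), (row=4, col=0), (row=4, col=6)
  Distance 5: (row=0, col=1), (row=1, col=0), (row=1, col=6), (row=2, col=7), (row=4, col=7)
  Distance 6: (row=0, col=0), (row=0, col=6)
  Distance 7: (row=0, col=7)
Total reachable: 36 (grid has 36 open cells total)

Answer: Reachable cells: 36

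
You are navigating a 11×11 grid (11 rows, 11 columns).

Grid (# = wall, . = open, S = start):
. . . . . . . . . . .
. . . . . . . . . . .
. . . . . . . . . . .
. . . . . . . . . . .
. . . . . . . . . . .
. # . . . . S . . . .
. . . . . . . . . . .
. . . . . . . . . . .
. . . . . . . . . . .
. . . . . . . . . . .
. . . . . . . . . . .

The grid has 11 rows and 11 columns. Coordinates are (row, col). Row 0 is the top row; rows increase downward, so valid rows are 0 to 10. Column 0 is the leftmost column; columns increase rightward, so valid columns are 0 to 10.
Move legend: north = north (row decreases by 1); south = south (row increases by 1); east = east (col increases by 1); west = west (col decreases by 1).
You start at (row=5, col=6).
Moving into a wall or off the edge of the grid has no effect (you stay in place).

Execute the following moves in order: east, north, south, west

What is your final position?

Answer: Final position: (row=5, col=6)

Derivation:
Start: (row=5, col=6)
  east (east): (row=5, col=6) -> (row=5, col=7)
  north (north): (row=5, col=7) -> (row=4, col=7)
  south (south): (row=4, col=7) -> (row=5, col=7)
  west (west): (row=5, col=7) -> (row=5, col=6)
Final: (row=5, col=6)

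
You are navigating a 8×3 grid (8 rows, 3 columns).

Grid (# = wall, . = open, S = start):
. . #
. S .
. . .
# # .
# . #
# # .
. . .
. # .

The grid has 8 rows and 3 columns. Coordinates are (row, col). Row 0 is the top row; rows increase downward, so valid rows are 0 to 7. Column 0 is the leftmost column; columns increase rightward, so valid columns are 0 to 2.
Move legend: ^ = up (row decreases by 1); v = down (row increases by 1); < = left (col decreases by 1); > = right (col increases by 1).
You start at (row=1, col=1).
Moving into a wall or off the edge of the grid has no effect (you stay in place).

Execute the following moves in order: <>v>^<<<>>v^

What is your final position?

Answer: Final position: (row=1, col=2)

Derivation:
Start: (row=1, col=1)
  < (left): (row=1, col=1) -> (row=1, col=0)
  > (right): (row=1, col=0) -> (row=1, col=1)
  v (down): (row=1, col=1) -> (row=2, col=1)
  > (right): (row=2, col=1) -> (row=2, col=2)
  ^ (up): (row=2, col=2) -> (row=1, col=2)
  < (left): (row=1, col=2) -> (row=1, col=1)
  < (left): (row=1, col=1) -> (row=1, col=0)
  < (left): blocked, stay at (row=1, col=0)
  > (right): (row=1, col=0) -> (row=1, col=1)
  > (right): (row=1, col=1) -> (row=1, col=2)
  v (down): (row=1, col=2) -> (row=2, col=2)
  ^ (up): (row=2, col=2) -> (row=1, col=2)
Final: (row=1, col=2)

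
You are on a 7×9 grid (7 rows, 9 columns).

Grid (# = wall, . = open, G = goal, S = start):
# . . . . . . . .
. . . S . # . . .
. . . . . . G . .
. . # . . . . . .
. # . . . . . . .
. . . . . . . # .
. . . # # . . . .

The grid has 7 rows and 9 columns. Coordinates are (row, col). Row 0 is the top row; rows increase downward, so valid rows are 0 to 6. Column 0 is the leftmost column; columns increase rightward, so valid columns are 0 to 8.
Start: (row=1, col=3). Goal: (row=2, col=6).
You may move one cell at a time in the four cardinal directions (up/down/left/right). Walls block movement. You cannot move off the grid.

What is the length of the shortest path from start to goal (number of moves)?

BFS from (row=1, col=3) until reaching (row=2, col=6):
  Distance 0: (row=1, col=3)
  Distance 1: (row=0, col=3), (row=1, col=2), (row=1, col=4), (row=2, col=3)
  Distance 2: (row=0, col=2), (row=0, col=4), (row=1, col=1), (row=2, col=2), (row=2, col=4), (row=3, col=3)
  Distance 3: (row=0, col=1), (row=0, col=5), (row=1, col=0), (row=2, col=1), (row=2, col=5), (row=3, col=4), (row=4, col=3)
  Distance 4: (row=0, col=6), (row=2, col=0), (row=2, col=6), (row=3, col=1), (row=3, col=5), (row=4, col=2), (row=4, col=4), (row=5, col=3)  <- goal reached here
One shortest path (4 moves): (row=1, col=3) -> (row=1, col=4) -> (row=2, col=4) -> (row=2, col=5) -> (row=2, col=6)

Answer: Shortest path length: 4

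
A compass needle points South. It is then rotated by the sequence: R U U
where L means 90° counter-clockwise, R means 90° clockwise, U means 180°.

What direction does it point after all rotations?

Start: South
  R (right (90° clockwise)) -> West
  U (U-turn (180°)) -> East
  U (U-turn (180°)) -> West
Final: West

Answer: Final heading: West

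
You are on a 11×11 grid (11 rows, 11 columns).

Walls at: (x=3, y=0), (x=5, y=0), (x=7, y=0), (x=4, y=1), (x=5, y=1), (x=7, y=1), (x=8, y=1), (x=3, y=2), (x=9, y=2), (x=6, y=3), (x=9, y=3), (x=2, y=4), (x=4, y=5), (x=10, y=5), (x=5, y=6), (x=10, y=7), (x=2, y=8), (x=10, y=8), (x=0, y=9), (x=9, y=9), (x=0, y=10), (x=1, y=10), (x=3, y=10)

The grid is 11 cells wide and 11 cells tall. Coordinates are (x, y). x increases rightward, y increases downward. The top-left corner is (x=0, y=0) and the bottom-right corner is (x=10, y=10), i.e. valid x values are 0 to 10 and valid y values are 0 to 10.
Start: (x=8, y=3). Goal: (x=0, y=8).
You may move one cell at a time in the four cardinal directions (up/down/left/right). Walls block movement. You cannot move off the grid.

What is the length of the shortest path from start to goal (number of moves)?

Answer: Shortest path length: 13

Derivation:
BFS from (x=8, y=3) until reaching (x=0, y=8):
  Distance 0: (x=8, y=3)
  Distance 1: (x=8, y=2), (x=7, y=3), (x=8, y=4)
  Distance 2: (x=7, y=2), (x=7, y=4), (x=9, y=4), (x=8, y=5)
  Distance 3: (x=6, y=2), (x=6, y=4), (x=10, y=4), (x=7, y=5), (x=9, y=5), (x=8, y=6)
  Distance 4: (x=6, y=1), (x=5, y=2), (x=10, y=3), (x=5, y=4), (x=6, y=5), (x=7, y=6), (x=9, y=6), (x=8, y=7)
  Distance 5: (x=6, y=0), (x=4, y=2), (x=10, y=2), (x=5, y=3), (x=4, y=4), (x=5, y=5), (x=6, y=6), (x=10, y=6), (x=7, y=7), (x=9, y=7), (x=8, y=8)
  Distance 6: (x=10, y=1), (x=4, y=3), (x=3, y=4), (x=6, y=7), (x=7, y=8), (x=9, y=8), (x=8, y=9)
  Distance 7: (x=10, y=0), (x=9, y=1), (x=3, y=3), (x=3, y=5), (x=5, y=7), (x=6, y=8), (x=7, y=9), (x=8, y=10)
  Distance 8: (x=9, y=0), (x=2, y=3), (x=2, y=5), (x=3, y=6), (x=4, y=7), (x=5, y=8), (x=6, y=9), (x=7, y=10), (x=9, y=10)
  Distance 9: (x=8, y=0), (x=2, y=2), (x=1, y=3), (x=1, y=5), (x=2, y=6), (x=4, y=6), (x=3, y=7), (x=4, y=8), (x=5, y=9), (x=6, y=10), (x=10, y=10)
  Distance 10: (x=2, y=1), (x=1, y=2), (x=0, y=3), (x=1, y=4), (x=0, y=5), (x=1, y=6), (x=2, y=7), (x=3, y=8), (x=4, y=9), (x=10, y=9), (x=5, y=10)
  Distance 11: (x=2, y=0), (x=1, y=1), (x=3, y=1), (x=0, y=2), (x=0, y=4), (x=0, y=6), (x=1, y=7), (x=3, y=9), (x=4, y=10)
  Distance 12: (x=1, y=0), (x=0, y=1), (x=0, y=7), (x=1, y=8), (x=2, y=9)
  Distance 13: (x=0, y=0), (x=0, y=8), (x=1, y=9), (x=2, y=10)  <- goal reached here
One shortest path (13 moves): (x=8, y=3) -> (x=7, y=3) -> (x=7, y=4) -> (x=6, y=4) -> (x=5, y=4) -> (x=4, y=4) -> (x=3, y=4) -> (x=3, y=5) -> (x=2, y=5) -> (x=1, y=5) -> (x=0, y=5) -> (x=0, y=6) -> (x=0, y=7) -> (x=0, y=8)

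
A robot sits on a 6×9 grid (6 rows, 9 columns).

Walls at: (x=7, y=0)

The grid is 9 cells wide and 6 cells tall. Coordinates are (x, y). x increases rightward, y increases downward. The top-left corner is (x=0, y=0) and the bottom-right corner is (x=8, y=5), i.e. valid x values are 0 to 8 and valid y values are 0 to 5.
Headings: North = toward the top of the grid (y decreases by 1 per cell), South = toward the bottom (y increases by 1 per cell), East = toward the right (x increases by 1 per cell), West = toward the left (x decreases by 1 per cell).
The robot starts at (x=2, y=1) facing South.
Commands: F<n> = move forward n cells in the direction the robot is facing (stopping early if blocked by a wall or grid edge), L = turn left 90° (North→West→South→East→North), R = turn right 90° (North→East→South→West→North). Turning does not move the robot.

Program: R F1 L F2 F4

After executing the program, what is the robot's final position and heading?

Start: (x=2, y=1), facing South
  R: turn right, now facing West
  F1: move forward 1, now at (x=1, y=1)
  L: turn left, now facing South
  F2: move forward 2, now at (x=1, y=3)
  F4: move forward 2/4 (blocked), now at (x=1, y=5)
Final: (x=1, y=5), facing South

Answer: Final position: (x=1, y=5), facing South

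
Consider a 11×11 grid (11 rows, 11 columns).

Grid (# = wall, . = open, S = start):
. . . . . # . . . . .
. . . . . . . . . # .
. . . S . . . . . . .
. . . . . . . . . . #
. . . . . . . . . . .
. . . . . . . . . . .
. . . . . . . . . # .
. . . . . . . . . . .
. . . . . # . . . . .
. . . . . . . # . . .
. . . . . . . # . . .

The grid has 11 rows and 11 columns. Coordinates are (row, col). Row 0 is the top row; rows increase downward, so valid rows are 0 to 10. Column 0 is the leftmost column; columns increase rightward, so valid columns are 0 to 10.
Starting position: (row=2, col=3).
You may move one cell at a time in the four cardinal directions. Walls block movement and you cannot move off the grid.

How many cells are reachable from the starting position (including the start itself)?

BFS flood-fill from (row=2, col=3):
  Distance 0: (row=2, col=3)
  Distance 1: (row=1, col=3), (row=2, col=2), (row=2, col=4), (row=3, col=3)
  Distance 2: (row=0, col=3), (row=1, col=2), (row=1, col=4), (row=2, col=1), (row=2, col=5), (row=3, col=2), (row=3, col=4), (row=4, col=3)
  Distance 3: (row=0, col=2), (row=0, col=4), (row=1, col=1), (row=1, col=5), (row=2, col=0), (row=2, col=6), (row=3, col=1), (row=3, col=5), (row=4, col=2), (row=4, col=4), (row=5, col=3)
  Distance 4: (row=0, col=1), (row=1, col=0), (row=1, col=6), (row=2, col=7), (row=3, col=0), (row=3, col=6), (row=4, col=1), (row=4, col=5), (row=5, col=2), (row=5, col=4), (row=6, col=3)
  Distance 5: (row=0, col=0), (row=0, col=6), (row=1, col=7), (row=2, col=8), (row=3, col=7), (row=4, col=0), (row=4, col=6), (row=5, col=1), (row=5, col=5), (row=6, col=2), (row=6, col=4), (row=7, col=3)
  Distance 6: (row=0, col=7), (row=1, col=8), (row=2, col=9), (row=3, col=8), (row=4, col=7), (row=5, col=0), (row=5, col=6), (row=6, col=1), (row=6, col=5), (row=7, col=2), (row=7, col=4), (row=8, col=3)
  Distance 7: (row=0, col=8), (row=2, col=10), (row=3, col=9), (row=4, col=8), (row=5, col=7), (row=6, col=0), (row=6, col=6), (row=7, col=1), (row=7, col=5), (row=8, col=2), (row=8, col=4), (row=9, col=3)
  Distance 8: (row=0, col=9), (row=1, col=10), (row=4, col=9), (row=5, col=8), (row=6, col=7), (row=7, col=0), (row=7, col=6), (row=8, col=1), (row=9, col=2), (row=9, col=4), (row=10, col=3)
  Distance 9: (row=0, col=10), (row=4, col=10), (row=5, col=9), (row=6, col=8), (row=7, col=7), (row=8, col=0), (row=8, col=6), (row=9, col=1), (row=9, col=5), (row=10, col=2), (row=10, col=4)
  Distance 10: (row=5, col=10), (row=7, col=8), (row=8, col=7), (row=9, col=0), (row=9, col=6), (row=10, col=1), (row=10, col=5)
  Distance 11: (row=6, col=10), (row=7, col=9), (row=8, col=8), (row=10, col=0), (row=10, col=6)
  Distance 12: (row=7, col=10), (row=8, col=9), (row=9, col=8)
  Distance 13: (row=8, col=10), (row=9, col=9), (row=10, col=8)
  Distance 14: (row=9, col=10), (row=10, col=9)
  Distance 15: (row=10, col=10)
Total reachable: 114 (grid has 114 open cells total)

Answer: Reachable cells: 114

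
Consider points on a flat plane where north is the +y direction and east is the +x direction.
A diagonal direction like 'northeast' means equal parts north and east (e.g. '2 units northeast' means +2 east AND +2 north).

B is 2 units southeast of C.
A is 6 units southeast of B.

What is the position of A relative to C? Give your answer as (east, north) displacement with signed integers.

Answer: A is at (east=8, north=-8) relative to C.

Derivation:
Place C at the origin (east=0, north=0).
  B is 2 units southeast of C: delta (east=+2, north=-2); B at (east=2, north=-2).
  A is 6 units southeast of B: delta (east=+6, north=-6); A at (east=8, north=-8).
Therefore A relative to C: (east=8, north=-8).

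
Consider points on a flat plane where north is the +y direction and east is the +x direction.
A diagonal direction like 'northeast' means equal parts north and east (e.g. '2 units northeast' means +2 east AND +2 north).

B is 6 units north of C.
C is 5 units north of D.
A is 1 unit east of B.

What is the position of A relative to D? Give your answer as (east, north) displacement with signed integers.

Place D at the origin (east=0, north=0).
  C is 5 units north of D: delta (east=+0, north=+5); C at (east=0, north=5).
  B is 6 units north of C: delta (east=+0, north=+6); B at (east=0, north=11).
  A is 1 unit east of B: delta (east=+1, north=+0); A at (east=1, north=11).
Therefore A relative to D: (east=1, north=11).

Answer: A is at (east=1, north=11) relative to D.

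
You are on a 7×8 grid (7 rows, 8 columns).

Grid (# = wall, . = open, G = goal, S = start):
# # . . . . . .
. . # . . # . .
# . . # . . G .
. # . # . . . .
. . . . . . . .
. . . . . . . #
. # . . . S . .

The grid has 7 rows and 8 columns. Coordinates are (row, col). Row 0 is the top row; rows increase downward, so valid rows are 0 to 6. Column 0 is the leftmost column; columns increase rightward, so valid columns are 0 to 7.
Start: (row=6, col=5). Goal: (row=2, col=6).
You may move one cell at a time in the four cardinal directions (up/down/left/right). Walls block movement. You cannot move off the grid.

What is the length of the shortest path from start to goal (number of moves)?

Answer: Shortest path length: 5

Derivation:
BFS from (row=6, col=5) until reaching (row=2, col=6):
  Distance 0: (row=6, col=5)
  Distance 1: (row=5, col=5), (row=6, col=4), (row=6, col=6)
  Distance 2: (row=4, col=5), (row=5, col=4), (row=5, col=6), (row=6, col=3), (row=6, col=7)
  Distance 3: (row=3, col=5), (row=4, col=4), (row=4, col=6), (row=5, col=3), (row=6, col=2)
  Distance 4: (row=2, col=5), (row=3, col=4), (row=3, col=6), (row=4, col=3), (row=4, col=7), (row=5, col=2)
  Distance 5: (row=2, col=4), (row=2, col=6), (row=3, col=7), (row=4, col=2), (row=5, col=1)  <- goal reached here
One shortest path (5 moves): (row=6, col=5) -> (row=6, col=6) -> (row=5, col=6) -> (row=4, col=6) -> (row=3, col=6) -> (row=2, col=6)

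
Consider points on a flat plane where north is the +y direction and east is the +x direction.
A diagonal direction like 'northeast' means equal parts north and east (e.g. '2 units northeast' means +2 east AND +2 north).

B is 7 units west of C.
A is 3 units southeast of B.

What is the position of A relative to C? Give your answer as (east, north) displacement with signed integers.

Answer: A is at (east=-4, north=-3) relative to C.

Derivation:
Place C at the origin (east=0, north=0).
  B is 7 units west of C: delta (east=-7, north=+0); B at (east=-7, north=0).
  A is 3 units southeast of B: delta (east=+3, north=-3); A at (east=-4, north=-3).
Therefore A relative to C: (east=-4, north=-3).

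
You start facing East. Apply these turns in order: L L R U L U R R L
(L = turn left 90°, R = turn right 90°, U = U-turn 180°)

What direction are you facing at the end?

Answer: Final heading: North

Derivation:
Start: East
  L (left (90° counter-clockwise)) -> North
  L (left (90° counter-clockwise)) -> West
  R (right (90° clockwise)) -> North
  U (U-turn (180°)) -> South
  L (left (90° counter-clockwise)) -> East
  U (U-turn (180°)) -> West
  R (right (90° clockwise)) -> North
  R (right (90° clockwise)) -> East
  L (left (90° counter-clockwise)) -> North
Final: North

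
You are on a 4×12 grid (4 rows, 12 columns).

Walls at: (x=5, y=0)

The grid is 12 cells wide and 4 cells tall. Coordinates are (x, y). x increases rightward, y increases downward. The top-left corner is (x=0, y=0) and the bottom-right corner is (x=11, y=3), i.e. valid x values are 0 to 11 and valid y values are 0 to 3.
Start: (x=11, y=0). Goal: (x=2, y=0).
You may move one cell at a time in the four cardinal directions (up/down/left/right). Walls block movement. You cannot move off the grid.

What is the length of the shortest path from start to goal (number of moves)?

BFS from (x=11, y=0) until reaching (x=2, y=0):
  Distance 0: (x=11, y=0)
  Distance 1: (x=10, y=0), (x=11, y=1)
  Distance 2: (x=9, y=0), (x=10, y=1), (x=11, y=2)
  Distance 3: (x=8, y=0), (x=9, y=1), (x=10, y=2), (x=11, y=3)
  Distance 4: (x=7, y=0), (x=8, y=1), (x=9, y=2), (x=10, y=3)
  Distance 5: (x=6, y=0), (x=7, y=1), (x=8, y=2), (x=9, y=3)
  Distance 6: (x=6, y=1), (x=7, y=2), (x=8, y=3)
  Distance 7: (x=5, y=1), (x=6, y=2), (x=7, y=3)
  Distance 8: (x=4, y=1), (x=5, y=2), (x=6, y=3)
  Distance 9: (x=4, y=0), (x=3, y=1), (x=4, y=2), (x=5, y=3)
  Distance 10: (x=3, y=0), (x=2, y=1), (x=3, y=2), (x=4, y=3)
  Distance 11: (x=2, y=0), (x=1, y=1), (x=2, y=2), (x=3, y=3)  <- goal reached here
One shortest path (11 moves): (x=11, y=0) -> (x=10, y=0) -> (x=9, y=0) -> (x=8, y=0) -> (x=7, y=0) -> (x=6, y=0) -> (x=6, y=1) -> (x=5, y=1) -> (x=4, y=1) -> (x=3, y=1) -> (x=2, y=1) -> (x=2, y=0)

Answer: Shortest path length: 11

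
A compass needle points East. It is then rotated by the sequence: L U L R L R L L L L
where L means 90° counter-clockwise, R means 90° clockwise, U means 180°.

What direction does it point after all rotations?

Start: East
  L (left (90° counter-clockwise)) -> North
  U (U-turn (180°)) -> South
  L (left (90° counter-clockwise)) -> East
  R (right (90° clockwise)) -> South
  L (left (90° counter-clockwise)) -> East
  R (right (90° clockwise)) -> South
  L (left (90° counter-clockwise)) -> East
  L (left (90° counter-clockwise)) -> North
  L (left (90° counter-clockwise)) -> West
  L (left (90° counter-clockwise)) -> South
Final: South

Answer: Final heading: South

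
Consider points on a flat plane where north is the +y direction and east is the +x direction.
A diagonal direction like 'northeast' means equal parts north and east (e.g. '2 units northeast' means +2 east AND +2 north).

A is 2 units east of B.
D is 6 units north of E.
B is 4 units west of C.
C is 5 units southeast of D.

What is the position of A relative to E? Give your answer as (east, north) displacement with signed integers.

Place E at the origin (east=0, north=0).
  D is 6 units north of E: delta (east=+0, north=+6); D at (east=0, north=6).
  C is 5 units southeast of D: delta (east=+5, north=-5); C at (east=5, north=1).
  B is 4 units west of C: delta (east=-4, north=+0); B at (east=1, north=1).
  A is 2 units east of B: delta (east=+2, north=+0); A at (east=3, north=1).
Therefore A relative to E: (east=3, north=1).

Answer: A is at (east=3, north=1) relative to E.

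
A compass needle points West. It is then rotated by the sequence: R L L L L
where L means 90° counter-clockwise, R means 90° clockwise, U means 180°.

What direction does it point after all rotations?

Answer: Final heading: North

Derivation:
Start: West
  R (right (90° clockwise)) -> North
  L (left (90° counter-clockwise)) -> West
  L (left (90° counter-clockwise)) -> South
  L (left (90° counter-clockwise)) -> East
  L (left (90° counter-clockwise)) -> North
Final: North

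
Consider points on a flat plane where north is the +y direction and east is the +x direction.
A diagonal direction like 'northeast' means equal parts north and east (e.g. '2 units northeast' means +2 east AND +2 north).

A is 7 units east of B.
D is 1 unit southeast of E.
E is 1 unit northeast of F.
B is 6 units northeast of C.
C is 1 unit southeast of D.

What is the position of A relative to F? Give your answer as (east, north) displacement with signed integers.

Answer: A is at (east=16, north=5) relative to F.

Derivation:
Place F at the origin (east=0, north=0).
  E is 1 unit northeast of F: delta (east=+1, north=+1); E at (east=1, north=1).
  D is 1 unit southeast of E: delta (east=+1, north=-1); D at (east=2, north=0).
  C is 1 unit southeast of D: delta (east=+1, north=-1); C at (east=3, north=-1).
  B is 6 units northeast of C: delta (east=+6, north=+6); B at (east=9, north=5).
  A is 7 units east of B: delta (east=+7, north=+0); A at (east=16, north=5).
Therefore A relative to F: (east=16, north=5).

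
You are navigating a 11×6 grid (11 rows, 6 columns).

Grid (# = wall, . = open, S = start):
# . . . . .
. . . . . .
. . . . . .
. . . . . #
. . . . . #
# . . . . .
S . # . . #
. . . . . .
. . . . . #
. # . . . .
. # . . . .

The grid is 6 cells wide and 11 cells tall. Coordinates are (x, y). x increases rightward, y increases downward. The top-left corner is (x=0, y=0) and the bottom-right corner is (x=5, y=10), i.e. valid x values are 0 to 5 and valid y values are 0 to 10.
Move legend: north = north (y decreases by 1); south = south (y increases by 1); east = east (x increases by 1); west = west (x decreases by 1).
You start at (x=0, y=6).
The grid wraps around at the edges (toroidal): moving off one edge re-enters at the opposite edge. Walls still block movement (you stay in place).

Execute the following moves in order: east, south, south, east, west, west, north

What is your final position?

Answer: Final position: (x=0, y=7)

Derivation:
Start: (x=0, y=6)
  east (east): (x=0, y=6) -> (x=1, y=6)
  south (south): (x=1, y=6) -> (x=1, y=7)
  south (south): (x=1, y=7) -> (x=1, y=8)
  east (east): (x=1, y=8) -> (x=2, y=8)
  west (west): (x=2, y=8) -> (x=1, y=8)
  west (west): (x=1, y=8) -> (x=0, y=8)
  north (north): (x=0, y=8) -> (x=0, y=7)
Final: (x=0, y=7)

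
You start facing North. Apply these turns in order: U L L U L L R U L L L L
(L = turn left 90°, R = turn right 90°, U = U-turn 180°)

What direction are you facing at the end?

Start: North
  U (U-turn (180°)) -> South
  L (left (90° counter-clockwise)) -> East
  L (left (90° counter-clockwise)) -> North
  U (U-turn (180°)) -> South
  L (left (90° counter-clockwise)) -> East
  L (left (90° counter-clockwise)) -> North
  R (right (90° clockwise)) -> East
  U (U-turn (180°)) -> West
  L (left (90° counter-clockwise)) -> South
  L (left (90° counter-clockwise)) -> East
  L (left (90° counter-clockwise)) -> North
  L (left (90° counter-clockwise)) -> West
Final: West

Answer: Final heading: West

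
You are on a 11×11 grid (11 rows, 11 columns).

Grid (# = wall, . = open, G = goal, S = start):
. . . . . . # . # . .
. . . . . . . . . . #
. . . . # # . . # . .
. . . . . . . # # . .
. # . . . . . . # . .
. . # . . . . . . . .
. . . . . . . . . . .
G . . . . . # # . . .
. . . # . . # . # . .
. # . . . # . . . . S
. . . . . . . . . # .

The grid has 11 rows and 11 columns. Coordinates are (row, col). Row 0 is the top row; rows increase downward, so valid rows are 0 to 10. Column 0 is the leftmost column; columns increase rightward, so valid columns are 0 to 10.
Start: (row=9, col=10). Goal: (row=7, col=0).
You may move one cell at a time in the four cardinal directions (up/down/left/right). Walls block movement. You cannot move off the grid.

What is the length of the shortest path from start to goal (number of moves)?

BFS from (row=9, col=10) until reaching (row=7, col=0):
  Distance 0: (row=9, col=10)
  Distance 1: (row=8, col=10), (row=9, col=9), (row=10, col=10)
  Distance 2: (row=7, col=10), (row=8, col=9), (row=9, col=8)
  Distance 3: (row=6, col=10), (row=7, col=9), (row=9, col=7), (row=10, col=8)
  Distance 4: (row=5, col=10), (row=6, col=9), (row=7, col=8), (row=8, col=7), (row=9, col=6), (row=10, col=7)
  Distance 5: (row=4, col=10), (row=5, col=9), (row=6, col=8), (row=10, col=6)
  Distance 6: (row=3, col=10), (row=4, col=9), (row=5, col=8), (row=6, col=7), (row=10, col=5)
  Distance 7: (row=2, col=10), (row=3, col=9), (row=5, col=7), (row=6, col=6), (row=10, col=4)
  Distance 8: (row=2, col=9), (row=4, col=7), (row=5, col=6), (row=6, col=5), (row=9, col=4), (row=10, col=3)
  Distance 9: (row=1, col=9), (row=4, col=6), (row=5, col=5), (row=6, col=4), (row=7, col=5), (row=8, col=4), (row=9, col=3), (row=10, col=2)
  Distance 10: (row=0, col=9), (row=1, col=8), (row=3, col=6), (row=4, col=5), (row=5, col=4), (row=6, col=3), (row=7, col=4), (row=8, col=5), (row=9, col=2), (row=10, col=1)
  Distance 11: (row=0, col=10), (row=1, col=7), (row=2, col=6), (row=3, col=5), (row=4, col=4), (row=5, col=3), (row=6, col=2), (row=7, col=3), (row=8, col=2), (row=10, col=0)
  Distance 12: (row=0, col=7), (row=1, col=6), (row=2, col=7), (row=3, col=4), (row=4, col=3), (row=6, col=1), (row=7, col=2), (row=8, col=1), (row=9, col=0)
  Distance 13: (row=1, col=5), (row=3, col=3), (row=4, col=2), (row=5, col=1), (row=6, col=0), (row=7, col=1), (row=8, col=0)
  Distance 14: (row=0, col=5), (row=1, col=4), (row=2, col=3), (row=3, col=2), (row=5, col=0), (row=7, col=0)  <- goal reached here
One shortest path (14 moves): (row=9, col=10) -> (row=9, col=9) -> (row=8, col=9) -> (row=7, col=9) -> (row=7, col=8) -> (row=6, col=8) -> (row=6, col=7) -> (row=6, col=6) -> (row=6, col=5) -> (row=6, col=4) -> (row=6, col=3) -> (row=6, col=2) -> (row=6, col=1) -> (row=6, col=0) -> (row=7, col=0)

Answer: Shortest path length: 14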